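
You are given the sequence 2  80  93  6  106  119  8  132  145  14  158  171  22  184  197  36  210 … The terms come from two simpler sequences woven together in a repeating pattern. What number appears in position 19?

58

Positions follow the repeating pattern ABB; grouping by letter gives 2 tracks.
Subsequence A is 2, 6, 8, 14, 22, 36, which is each term equals the sum of the previous two.
Subsequence B is 80, 93, 106, 119, 132, 145, 158, 171, 184, 197, 210, which is arithmetic with common difference +13.
Position 19 falls in subsequence A as its term 7, giving 58.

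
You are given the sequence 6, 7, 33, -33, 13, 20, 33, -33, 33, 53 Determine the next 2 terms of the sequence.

33, -33

The slot pattern repeats as AABB (period 4), so there are 2 interleaved tracks.
Track A: 6, 7, 13, 20, 33, 53 (each term equals the sum of the previous two).
Track B: 33, -33, 33, -33 (oscillating between 33 and -33).
Term 11 comes from track B (its 5th entry): 33.
Position 12 → track B, term 6 = -33.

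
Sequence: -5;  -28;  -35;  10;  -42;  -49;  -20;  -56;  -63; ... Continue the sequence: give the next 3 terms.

Positions follow the repeating pattern ABB; grouping by letter gives 2 tracks.
Track A = -5, 10, -20: a geometric progression (common ratio -2).
Track B = -28, -35, -42, -49, -56, -63: arithmetic with common difference −7.
Position 10 → track A, term 4 = 40.
The 11th slot belongs to track B; its 7th term is -70.
Position 12 → track B, term 8 = -77.

40, -70, -77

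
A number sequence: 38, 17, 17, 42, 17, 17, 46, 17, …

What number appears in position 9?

Positions follow the repeating pattern ABB; grouping by letter gives 2 tracks.
Subsequence A = 38, 42, 46: adding 4 each time.
Subsequence B = 17, 17, 17, 17, 17: always 17.
The 9th slot belongs to subsequence B; its 6th term is 17.

17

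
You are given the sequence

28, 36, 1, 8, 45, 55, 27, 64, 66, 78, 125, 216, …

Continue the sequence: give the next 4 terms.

91, 105, 343, 512

Positions follow the repeating pattern AABB; grouping by letter gives 2 tracks.
Subsequence A: 28, 36, 45, 55, 66, 78. Triangular numbers n(n+1)/2 for n = 7, 8, ….
Subsequence B: 1, 8, 27, 64, 125, 216. Consecutive cubes n³ from n = 1.
The 13th slot belongs to subsequence A; its 7th term is 91.
Position 14 → subsequence A, term 8 = 105.
Term 15 comes from subsequence B (its 7th entry): 343.
Term 16 comes from subsequence B (its 8th entry): 512.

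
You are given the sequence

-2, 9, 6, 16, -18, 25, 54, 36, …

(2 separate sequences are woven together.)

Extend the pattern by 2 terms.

The terms cycle through 2 interleaved subsequences.
Subsequence A: -2, 6, -18, 54 (geometric, ×-3 each step).
Subsequence B: 9, 16, 25, 36 (consecutive squares n² from n = 3).
Position 9 → subsequence A, term 5 = -162.
Term 10 comes from subsequence B (its 5th entry): 49.

-162, 49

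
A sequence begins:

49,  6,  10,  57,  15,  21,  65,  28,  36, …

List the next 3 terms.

The slot pattern repeats as ABB (period 3), so there are 2 interleaved tracks.
Track A: 49, 57, 65 — arithmetic, step +8.
Track B: 6, 10, 15, 21, 28, 36 — the triangular numbers T_3, T_4, ….
Position 10 falls in track A as its term 4, giving 73.
Position 11 falls in track B as its term 7, giving 45.
Term 12 comes from track B (its 8th entry): 55.

73, 45, 55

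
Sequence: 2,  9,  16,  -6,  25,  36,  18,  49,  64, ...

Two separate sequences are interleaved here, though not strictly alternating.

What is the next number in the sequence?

-54

The slot pattern repeats as ABB (period 3), so there are 2 interleaved tracks.
Track A: 2, -6, 18. Geometric, ×-3 each step.
Track B: 9, 16, 25, 36, 49, 64. The squares 3², 4², 5², ….
The 10th slot belongs to track A; its 4th term is -54.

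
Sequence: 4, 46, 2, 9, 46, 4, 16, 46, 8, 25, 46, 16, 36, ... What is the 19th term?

Split by position mod 3: positions 1, 4, 7, … form one track, and each other residue class forms its own.
Track A: 4, 9, 16, 25, 36. Perfect squares starting at 2².
Track B: 46, 46, 46, 46. Constant 46.
Track C: 2, 4, 8, 16. Powers of 2.
The 19th slot belongs to track A; its 7th term is 64.

64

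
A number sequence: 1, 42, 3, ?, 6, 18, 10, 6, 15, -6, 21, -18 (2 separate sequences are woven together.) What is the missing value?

Taking every 2nd term gives 2 separate tracks.
Stream A = 1, 3, 6, 10, 15, 21: triangular numbers n(n+1)/2 for n = 1, 2, ….
Stream B = 42, ?, 18, 6, -6, -18: arithmetic, step −12.
Filling stream B at index 2 by its rule yields 30.

30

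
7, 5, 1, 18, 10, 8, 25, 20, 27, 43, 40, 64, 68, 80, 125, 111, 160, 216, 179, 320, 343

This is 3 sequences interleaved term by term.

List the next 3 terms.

290, 640, 512

Taking every 3rd term gives 3 separate tracks.
Stream A: 7, 18, 25, 43, 68, 111, 179 (Fibonacci-style (each term is the sum of the two before it)).
Stream B: 5, 10, 20, 40, 80, 160, 320 (multiplying by 2 each time).
Stream C: 1, 8, 27, 64, 125, 216, 343 (the cubes 1³, 2³, 3³, …).
Position 22 → stream A, term 8 = 290.
The 23rd slot belongs to stream B; its 8th term is 640.
Position 24 → stream C, term 8 = 512.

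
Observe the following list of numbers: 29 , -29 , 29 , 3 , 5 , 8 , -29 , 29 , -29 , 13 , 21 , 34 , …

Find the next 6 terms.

Positions follow the repeating pattern AAABBB; grouping by letter gives 2 tracks.
Stream A = 29, -29, 29, -29, 29, -29: oscillating between 29 and -29.
Stream B = 3, 5, 8, 13, 21, 34: Fibonacci-style (each term is the sum of the two before it).
Term 13 comes from stream A (its 7th entry): 29.
Term 14 comes from stream A (its 8th entry): -29.
The 15th slot belongs to stream A; its 9th term is 29.
Position 16 falls in stream B as its term 7, giving 55.
Position 17 → stream B, term 8 = 89.
The 18th slot belongs to stream B; its 9th term is 144.

29, -29, 29, 55, 89, 144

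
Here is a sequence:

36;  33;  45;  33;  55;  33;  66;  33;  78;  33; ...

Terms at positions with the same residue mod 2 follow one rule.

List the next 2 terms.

91, 33

Positions 1, 3, 5, … form one subsequence and positions 2, 4, 6, … form another.
Subsequence A = 36, 45, 55, 66, 78: triangular numbers starting at T_8.
Subsequence B = 33, 33, 33, 33, 33: the constant sequence 33.
Term 11 comes from subsequence A (its 6th entry): 91.
Position 12 falls in subsequence B as its term 6, giving 33.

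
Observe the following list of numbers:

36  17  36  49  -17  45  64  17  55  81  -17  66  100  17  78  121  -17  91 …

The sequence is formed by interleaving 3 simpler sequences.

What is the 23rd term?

Split by position mod 3 into 3 tracks.
Stream A = 36, 49, 64, 81, 100, 121: consecutive squares n² from n = 6.
Stream B = 17, -17, 17, -17, 17, -17: the oscillation 17·(−1)^(n+1).
Stream C = 36, 45, 55, 66, 78, 91: triangular numbers starting at T_8.
The 23rd slot belongs to stream B; its 8th term is -17.

-17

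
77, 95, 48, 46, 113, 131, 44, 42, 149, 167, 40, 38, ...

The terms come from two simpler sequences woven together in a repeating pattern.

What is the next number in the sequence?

Reading positions in blocks of 4 reveals the pattern AABB — 2 tracks woven together.
Stream A: 77, 95, 113, 131, 149, 167 — arithmetic with common difference +18.
Stream B: 48, 46, 44, 42, 40, 38 — arithmetic with common difference −2.
Position 13 → stream A, term 7 = 185.

185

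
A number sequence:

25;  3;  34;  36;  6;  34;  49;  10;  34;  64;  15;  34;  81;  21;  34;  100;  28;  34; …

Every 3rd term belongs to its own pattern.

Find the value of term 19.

Split by position mod 3: positions 1, 4, 7, … form one track, and each other residue class forms its own.
Subsequence A is 25, 36, 49, 64, 81, 100, which is perfect squares starting at 5².
Subsequence B is 3, 6, 10, 15, 21, 28, which is triangular numbers starting at T_2.
Subsequence C is 34, 34, 34, 34, 34, 34, which is always 34.
The 19th slot belongs to subsequence A; its 7th term is 121.

121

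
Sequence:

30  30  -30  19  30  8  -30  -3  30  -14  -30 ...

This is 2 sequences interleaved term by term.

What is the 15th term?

Odd-indexed and even-indexed terms follow separate rules.
Subsequence A = 30, -30, 30, -30, 30, -30: the oscillation 30·(−1)^(n+1).
Subsequence B = 30, 19, 8, -3, -14: subtracting 11 each time.
Position 15 falls in subsequence A as its term 8, giving -30.

-30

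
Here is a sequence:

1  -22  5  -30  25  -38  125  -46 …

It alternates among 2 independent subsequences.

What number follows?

Positions 1, 3, 5, … form one subsequence and positions 2, 4, 6, … form another.
Track A: 1, 5, 25, 125. Powers 5^0, 5^1, 5^2, ….
Track B: -22, -30, -38, -46. Arithmetic, step −8.
Position 9 falls in track A as its term 5, giving 625.

625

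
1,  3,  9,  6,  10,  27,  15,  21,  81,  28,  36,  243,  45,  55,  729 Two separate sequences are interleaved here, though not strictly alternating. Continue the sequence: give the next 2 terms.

66, 78

Positions follow the repeating pattern AAB; grouping by letter gives 2 tracks.
Stream A: 1, 3, 6, 10, 15, 21, 28, 36, 45, 55 — the triangular numbers T_1, T_2, ….
Stream B: 9, 27, 81, 243, 729 — powers 3^2, 3^3, 3^4, ….
The 16th slot belongs to stream A; its 11th term is 66.
Position 17 → stream A, term 12 = 78.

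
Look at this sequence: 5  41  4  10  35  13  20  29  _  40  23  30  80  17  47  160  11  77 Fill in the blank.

17

Split by position mod 3: positions 1, 4, 7, … form one track, and each other residue class forms its own.
Subsequence A = 5, 10, 20, 40, 80, 160: a geometric progression (common ratio 2).
Subsequence B = 41, 35, 29, 23, 17, 11: linear: a_n = 47 − 6·n.
Subsequence C = 4, 13, ?, 30, 47, 77: each term equals the sum of the previous two.
So the missing entry in subsequence C is 17.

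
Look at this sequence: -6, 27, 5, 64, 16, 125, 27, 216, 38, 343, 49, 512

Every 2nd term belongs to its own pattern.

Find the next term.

60

Taking every 2nd term gives 2 separate tracks.
Track A = -6, 5, 16, 27, 38, 49: arithmetic with common difference +11.
Track B = 27, 64, 125, 216, 343, 512: consecutive cubes n³ from n = 3.
Position 13 → track A, term 7 = 60.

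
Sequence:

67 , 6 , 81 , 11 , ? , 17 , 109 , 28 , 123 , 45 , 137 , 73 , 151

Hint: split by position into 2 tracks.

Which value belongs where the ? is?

Positions 1, 3, 5, … form one subsequence and positions 2, 4, 6, … form another.
Track A: 67, 81, ?, 109, 123, 137, 151. Arithmetic, step +14.
Track B: 6, 11, 17, 28, 45, 73. A Fibonacci-like recurrence a_n = a_{n-1} + a_{n-2}.
Track A's pattern makes the blank 95.

95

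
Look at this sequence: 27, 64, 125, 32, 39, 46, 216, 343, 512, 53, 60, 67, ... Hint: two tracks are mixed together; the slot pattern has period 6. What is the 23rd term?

102

Reading positions in blocks of 6 reveals the pattern AAABBB — 2 tracks woven together.
Stream A: 27, 64, 125, 216, 343, 512 — the cubes 3³, 4³, 5³, ….
Stream B: 32, 39, 46, 53, 60, 67 — arithmetic with common difference +7.
The 23rd slot belongs to stream B; its 11th term is 102.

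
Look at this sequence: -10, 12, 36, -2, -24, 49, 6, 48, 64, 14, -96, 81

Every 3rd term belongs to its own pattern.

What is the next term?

Split by position mod 3 into 3 tracks.
Stream A is -10, -2, 6, 14, which is arithmetic with common difference +8.
Stream B is 12, -24, 48, -96, which is geometric with ratio -2.
Stream C is 36, 49, 64, 81, which is perfect squares starting at 6².
Position 13 falls in stream A as its term 5, giving 22.

22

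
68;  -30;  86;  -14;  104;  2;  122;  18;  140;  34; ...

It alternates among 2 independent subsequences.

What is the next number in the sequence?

158

The terms cycle through 2 interleaved subsequences.
Track A: 68, 86, 104, 122, 140. Adding 18 each time.
Track B: -30, -14, 2, 18, 34. Adding 16 each time.
Position 11 falls in track A as its term 6, giving 158.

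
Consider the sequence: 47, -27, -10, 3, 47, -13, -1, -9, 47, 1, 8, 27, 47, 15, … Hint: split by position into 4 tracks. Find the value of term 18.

29

Read the sequence 4 terms at a time; column i is its own pattern.
Stream A is 47, 47, 47, 47, which is the constant sequence 47.
Stream B is -27, -13, 1, 15, which is adding 14 each time.
Stream C is -10, -1, 8, which is linear: a_n = -19 + 9·n.
Stream D is 3, -9, 27, which is a geometric progression (common ratio -3).
Position 18 falls in stream B as its term 5, giving 29.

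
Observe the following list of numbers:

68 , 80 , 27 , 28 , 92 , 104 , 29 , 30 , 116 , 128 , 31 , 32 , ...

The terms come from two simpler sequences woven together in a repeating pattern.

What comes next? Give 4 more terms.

140, 152, 33, 34

Reading positions in blocks of 4 reveals the pattern AABB — 2 tracks woven together.
Track A is 68, 80, 92, 104, 116, 128, which is linear: a_n = 56 + 12·n.
Track B is 27, 28, 29, 30, 31, 32, which is arithmetic, step +1.
Term 13 comes from track A (its 7th entry): 140.
Term 14 comes from track A (its 8th entry): 152.
Term 15 comes from track B (its 7th entry): 33.
Position 16 falls in track B as its term 8, giving 34.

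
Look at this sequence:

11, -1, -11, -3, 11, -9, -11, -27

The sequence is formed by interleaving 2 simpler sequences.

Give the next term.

11

Positions 1, 3, 5, … form one subsequence and positions 2, 4, 6, … form another.
Track A: 11, -11, 11, -11. The oscillation 11·(−1)^(n+1).
Track B: -1, -3, -9, -27. Multiplying by 3 each time.
The 9th slot belongs to track A; its 5th term is 11.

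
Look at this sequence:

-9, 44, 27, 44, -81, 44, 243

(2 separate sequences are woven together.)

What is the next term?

The terms cycle through 2 interleaved subsequences.
Track A = -9, 27, -81, 243: geometric, ×-3 each step.
Track B = 44, 44, 44: the constant sequence 44.
Position 8 → track B, term 4 = 44.

44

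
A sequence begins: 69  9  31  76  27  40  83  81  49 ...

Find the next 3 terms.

Read the sequence 3 terms at a time; column i is its own pattern.
Subsequence A: 69, 76, 83 — adding 7 each time.
Subsequence B: 9, 27, 81 — powers 3^2, 3^3, 3^4, ….
Subsequence C: 31, 40, 49 — linear: a_n = 22 + 9·n.
Term 10 comes from subsequence A (its 4th entry): 90.
The 11th slot belongs to subsequence B; its 4th term is 243.
The 12th slot belongs to subsequence C; its 4th term is 58.

90, 243, 58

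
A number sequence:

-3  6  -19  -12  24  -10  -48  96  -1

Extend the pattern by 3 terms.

-192, 384, 8

The slot pattern repeats as AAB (period 3), so there are 2 interleaved tracks.
Subsequence A: -3, 6, -12, 24, -48, 96 (geometric with ratio -2).
Subsequence B: -19, -10, -1 (arithmetic, step +9).
The 10th slot belongs to subsequence A; its 7th term is -192.
Term 11 comes from subsequence A (its 8th entry): 384.
Position 12 falls in subsequence B as its term 4, giving 8.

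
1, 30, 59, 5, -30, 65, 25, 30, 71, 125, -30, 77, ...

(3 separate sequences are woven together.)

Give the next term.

Read the sequence 3 terms at a time; column i is its own pattern.
Stream A: 1, 5, 25, 125 — geometric, ×5 each step.
Stream B: 30, -30, 30, -30 — the oscillation 30·(−1)^(n+1).
Stream C: 59, 65, 71, 77 — adding 6 each time.
The 13th slot belongs to stream A; its 5th term is 625.

625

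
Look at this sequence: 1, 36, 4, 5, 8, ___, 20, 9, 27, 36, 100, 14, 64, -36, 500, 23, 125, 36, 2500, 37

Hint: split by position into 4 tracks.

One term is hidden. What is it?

-36

Taking every 4th term gives 4 separate tracks.
Stream A: 1, 8, 27, 64, 125 — consecutive cubes n³ from n = 1.
Stream B: 36, ?, 36, -36, 36 — oscillating between 36 and -36.
Stream C: 4, 20, 100, 500, 2500 — a geometric progression (common ratio 5).
Stream D: 5, 9, 14, 23, 37 — a Fibonacci-like recurrence a_n = a_{n-1} + a_{n-2}.
Filling stream B at index 2 by its rule yields -36.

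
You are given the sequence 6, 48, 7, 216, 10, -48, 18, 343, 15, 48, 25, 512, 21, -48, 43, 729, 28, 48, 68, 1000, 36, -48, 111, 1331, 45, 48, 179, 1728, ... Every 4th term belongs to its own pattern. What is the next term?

Split by position mod 4: positions 1, 5, 9, … form one track, and each other residue class forms its own.
Subsequence A is 6, 10, 15, 21, 28, 36, 45, which is triangular numbers n(n+1)/2 for n = 3, 4, ….
Subsequence B is 48, -48, 48, -48, 48, -48, 48, which is alternating ±48.
Subsequence C is 7, 18, 25, 43, 68, 111, 179, which is a Fibonacci-like recurrence a_n = a_{n-1} + a_{n-2}.
Subsequence D is 216, 343, 512, 729, 1000, 1331, 1728, which is the cubes 6³, 7³, 8³, ….
Position 29 → subsequence A, term 8 = 55.

55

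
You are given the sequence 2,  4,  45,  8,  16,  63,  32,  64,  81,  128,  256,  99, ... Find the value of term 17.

Reading positions in blocks of 3 reveals the pattern AAB — 2 tracks woven together.
Track A: 2, 4, 8, 16, 32, 64, 128, 256 — powers of 2.
Track B: 45, 63, 81, 99 — arithmetic with common difference +18.
Term 17 comes from track A (its 12th entry): 4096.

4096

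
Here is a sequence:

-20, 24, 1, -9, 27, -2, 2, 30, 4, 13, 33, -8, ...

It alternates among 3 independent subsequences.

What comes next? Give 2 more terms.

Taking every 3rd term gives 3 separate tracks.
Subsequence A is -20, -9, 2, 13, which is linear: a_n = -31 + 11·n.
Subsequence B is 24, 27, 30, 33, which is arithmetic, step +3.
Subsequence C is 1, -2, 4, -8, which is geometric, ×-2 each step.
Position 13 falls in subsequence A as its term 5, giving 24.
The 14th slot belongs to subsequence B; its 5th term is 36.

24, 36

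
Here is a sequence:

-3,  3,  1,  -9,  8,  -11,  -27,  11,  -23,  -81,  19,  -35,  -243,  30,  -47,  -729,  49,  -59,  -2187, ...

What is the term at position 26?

Split by position mod 3: positions 1, 4, 7, … form one track, and each other residue class forms its own.
Track A: -3, -9, -27, -81, -243, -729, -2187. Multiplying by 3 each time.
Track B: 3, 8, 11, 19, 30, 49. Fibonacci-style (each term is the sum of the two before it).
Track C: 1, -11, -23, -35, -47, -59. Arithmetic, step −12.
Term 26 comes from track B (its 9th entry): 207.

207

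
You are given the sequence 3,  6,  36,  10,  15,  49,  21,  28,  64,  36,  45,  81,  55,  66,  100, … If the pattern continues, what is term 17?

Positions follow the repeating pattern AAB; grouping by letter gives 2 tracks.
Track A: 3, 6, 10, 15, 21, 28, 36, 45, 55, 66. The triangular numbers T_2, T_3, ….
Track B: 36, 49, 64, 81, 100. The squares 6², 7², 8², ….
Position 17 → track A, term 12 = 91.

91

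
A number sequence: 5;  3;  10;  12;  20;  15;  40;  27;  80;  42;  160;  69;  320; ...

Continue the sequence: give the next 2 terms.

111, 640

Split by position mod 2 into 2 tracks.
Track A = 5, 10, 20, 40, 80, 160, 320: multiplying by 2 each time.
Track B = 3, 12, 15, 27, 42, 69: each term equals the sum of the previous two.
Position 14 falls in track B as its term 7, giving 111.
Position 15 → track A, term 8 = 640.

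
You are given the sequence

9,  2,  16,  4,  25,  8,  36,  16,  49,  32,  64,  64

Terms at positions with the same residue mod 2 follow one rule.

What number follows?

Taking every 2nd term gives 2 separate tracks.
Stream A: 9, 16, 25, 36, 49, 64. Perfect squares starting at 3².
Stream B: 2, 4, 8, 16, 32, 64. Successive powers of 2.
Position 13 falls in stream A as its term 7, giving 81.

81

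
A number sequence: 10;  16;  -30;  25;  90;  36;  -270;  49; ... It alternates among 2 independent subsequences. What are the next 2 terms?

Taking every 2nd term gives 2 separate tracks.
Track A = 10, -30, 90, -270: a geometric progression (common ratio -3).
Track B = 16, 25, 36, 49: perfect squares starting at 4².
Position 9 → track A, term 5 = 810.
The 10th slot belongs to track B; its 5th term is 64.

810, 64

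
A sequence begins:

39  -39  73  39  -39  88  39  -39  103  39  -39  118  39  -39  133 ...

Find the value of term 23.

-39

The slot pattern repeats as AAB (period 3), so there are 2 interleaved tracks.
Track A is 39, -39, 39, -39, 39, -39, 39, -39, 39, -39, which is the oscillation 39·(−1)^(n+1).
Track B is 73, 88, 103, 118, 133, which is linear: a_n = 58 + 15·n.
Position 23 falls in track A as its term 16, giving -39.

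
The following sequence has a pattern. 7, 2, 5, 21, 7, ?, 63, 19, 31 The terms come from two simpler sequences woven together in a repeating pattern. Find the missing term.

12

The slot pattern repeats as ABB (period 3), so there are 2 interleaved tracks.
Stream A: 7, 21, 63 — geometric, ×3 each step.
Stream B: 2, 5, 7, ?, 19, 31 — each term equals the sum of the previous two.
Stream B's pattern makes the blank 12.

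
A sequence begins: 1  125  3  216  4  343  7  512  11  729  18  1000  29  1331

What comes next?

47

The terms cycle through 2 interleaved subsequences.
Subsequence A: 1, 3, 4, 7, 11, 18, 29. A Fibonacci-like recurrence a_n = a_{n-1} + a_{n-2}.
Subsequence B: 125, 216, 343, 512, 729, 1000, 1331. The cubes 5³, 6³, 7³, ….
Position 15 → subsequence A, term 8 = 47.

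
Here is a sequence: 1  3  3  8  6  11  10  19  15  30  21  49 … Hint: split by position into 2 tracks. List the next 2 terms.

28, 79

Positions 1, 3, 5, … form one subsequence and positions 2, 4, 6, … form another.
Track A: 1, 3, 6, 10, 15, 21 — triangular numbers n(n+1)/2 for n = 1, 2, ….
Track B: 3, 8, 11, 19, 30, 49 — a Fibonacci-like recurrence a_n = a_{n-1} + a_{n-2}.
Term 13 comes from track A (its 7th entry): 28.
The 14th slot belongs to track B; its 7th term is 79.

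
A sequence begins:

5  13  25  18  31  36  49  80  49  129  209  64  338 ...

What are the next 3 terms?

547, 81, 885

Reading positions in blocks of 3 reveals the pattern AAB — 2 tracks woven together.
Stream A: 5, 13, 18, 31, 49, 80, 129, 209, 338 (Fibonacci-style (each term is the sum of the two before it)).
Stream B: 25, 36, 49, 64 (consecutive squares n² from n = 5).
Position 14 falls in stream A as its term 10, giving 547.
Position 15 → stream B, term 5 = 81.
The 16th slot belongs to stream A; its 11th term is 885.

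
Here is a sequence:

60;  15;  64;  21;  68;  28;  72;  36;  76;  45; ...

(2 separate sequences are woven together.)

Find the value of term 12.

Split by position mod 2 into 2 tracks.
Stream A is 60, 64, 68, 72, 76, which is adding 4 each time.
Stream B is 15, 21, 28, 36, 45, which is triangular numbers starting at T_5.
Position 12 falls in stream B as its term 6, giving 55.

55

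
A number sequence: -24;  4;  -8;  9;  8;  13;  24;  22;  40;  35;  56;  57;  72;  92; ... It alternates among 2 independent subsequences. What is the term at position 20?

Split by position mod 2 into 2 tracks.
Track A: -24, -8, 8, 24, 40, 56, 72. Linear: a_n = -40 + 16·n.
Track B: 4, 9, 13, 22, 35, 57, 92. Each term equals the sum of the previous two.
Position 20 falls in track B as its term 10, giving 390.

390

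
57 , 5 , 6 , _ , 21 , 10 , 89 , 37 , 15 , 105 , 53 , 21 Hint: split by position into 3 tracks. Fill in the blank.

Split by position mod 3 into 3 tracks.
Track A is 57, ?, 89, 105, which is arithmetic with common difference +16.
Track B is 5, 21, 37, 53, which is linear: a_n = -11 + 16·n.
Track C is 6, 10, 15, 21, which is the triangular numbers T_3, T_4, ….
So the missing entry in track A is 73.

73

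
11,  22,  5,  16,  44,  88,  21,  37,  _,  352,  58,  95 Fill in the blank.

Positions follow the repeating pattern AABB; grouping by letter gives 2 tracks.
Subsequence A: 11, 22, 44, 88, ?, 352. Geometric, ×2 each step.
Subsequence B: 5, 16, 21, 37, 58, 95. Fibonacci-style (each term is the sum of the two before it).
Subsequence A's pattern makes the blank 176.

176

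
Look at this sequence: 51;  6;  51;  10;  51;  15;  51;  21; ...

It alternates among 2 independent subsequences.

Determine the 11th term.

Split by position mod 2 into 2 tracks.
Track A: 51, 51, 51, 51 (the constant sequence 51).
Track B: 6, 10, 15, 21 (the triangular numbers T_3, T_4, …).
Position 11 falls in track A as its term 6, giving 51.

51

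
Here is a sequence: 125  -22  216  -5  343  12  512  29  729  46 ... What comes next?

1000

Split by position mod 2 into 2 tracks.
Stream A is 125, 216, 343, 512, 729, which is perfect cubes starting at 5³.
Stream B is -22, -5, 12, 29, 46, which is adding 17 each time.
Position 11 → stream A, term 6 = 1000.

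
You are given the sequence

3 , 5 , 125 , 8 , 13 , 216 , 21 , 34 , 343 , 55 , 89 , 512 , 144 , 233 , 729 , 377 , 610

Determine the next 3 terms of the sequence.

1000, 987, 1597

The slot pattern repeats as AAB (period 3), so there are 2 interleaved tracks.
Stream A: 3, 5, 8, 13, 21, 34, 55, 89, 144, 233, 377, 610 (Fibonacci-style (each term is the sum of the two before it)).
Stream B: 125, 216, 343, 512, 729 (consecutive cubes n³ from n = 5).
Position 18 → stream B, term 6 = 1000.
Position 19 → stream A, term 13 = 987.
Term 20 comes from stream A (its 14th entry): 1597.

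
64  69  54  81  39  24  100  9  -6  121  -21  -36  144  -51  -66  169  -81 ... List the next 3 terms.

The slot pattern repeats as ABB (period 3), so there are 2 interleaved tracks.
Track A = 64, 81, 100, 121, 144, 169: consecutive squares n² from n = 8.
Track B = 69, 54, 39, 24, 9, -6, -21, -36, -51, -66, -81: arithmetic, step −15.
Position 18 → track B, term 12 = -96.
Position 19 → track A, term 7 = 196.
Position 20 → track B, term 13 = -111.

-96, 196, -111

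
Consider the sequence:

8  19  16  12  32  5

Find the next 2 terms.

The terms cycle through 2 interleaved subsequences.
Stream A: 8, 16, 32. Powers 2^3, 2^4, 2^5, ….
Stream B: 19, 12, 5. Arithmetic with common difference −7.
Term 7 comes from stream A (its 4th entry): 64.
Term 8 comes from stream B (its 4th entry): -2.

64, -2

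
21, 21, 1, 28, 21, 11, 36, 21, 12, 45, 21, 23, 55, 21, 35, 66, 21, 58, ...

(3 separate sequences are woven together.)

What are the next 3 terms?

Taking every 3rd term gives 3 separate tracks.
Track A: 21, 28, 36, 45, 55, 66. Triangular numbers n(n+1)/2 for n = 6, 7, ….
Track B: 21, 21, 21, 21, 21, 21. The constant sequence 21.
Track C: 1, 11, 12, 23, 35, 58. Fibonacci-style (each term is the sum of the two before it).
Term 19 comes from track A (its 7th entry): 78.
Position 20 falls in track B as its term 7, giving 21.
The 21st slot belongs to track C; its 7th term is 93.

78, 21, 93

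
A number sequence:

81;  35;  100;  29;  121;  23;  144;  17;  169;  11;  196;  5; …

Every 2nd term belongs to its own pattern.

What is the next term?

The terms cycle through 2 interleaved subsequences.
Track A: 81, 100, 121, 144, 169, 196 (consecutive squares n² from n = 9).
Track B: 35, 29, 23, 17, 11, 5 (arithmetic with common difference −6).
Position 13 → track A, term 7 = 225.

225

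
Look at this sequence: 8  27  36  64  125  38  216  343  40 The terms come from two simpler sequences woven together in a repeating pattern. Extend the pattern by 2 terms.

The slot pattern repeats as AAB (period 3), so there are 2 interleaved tracks.
Stream A: 8, 27, 64, 125, 216, 343 (consecutive cubes n³ from n = 2).
Stream B: 36, 38, 40 (adding 2 each time).
Position 10 falls in stream A as its term 7, giving 512.
Position 11 falls in stream A as its term 8, giving 729.

512, 729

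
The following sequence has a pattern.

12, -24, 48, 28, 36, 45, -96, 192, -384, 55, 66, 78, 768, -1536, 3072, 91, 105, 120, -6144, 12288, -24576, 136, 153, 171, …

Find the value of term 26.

-98304

Positions follow the repeating pattern AAABBB; grouping by letter gives 2 tracks.
Track A: 12, -24, 48, -96, 192, -384, 768, -1536, 3072, -6144, 12288, -24576 (geometric, ×-2 each step).
Track B: 28, 36, 45, 55, 66, 78, 91, 105, 120, 136, 153, 171 (triangular numbers starting at T_7).
Term 26 comes from track A (its 14th entry): -98304.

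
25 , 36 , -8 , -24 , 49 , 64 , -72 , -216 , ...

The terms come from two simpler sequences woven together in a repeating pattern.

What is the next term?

The slot pattern repeats as AABB (period 4), so there are 2 interleaved tracks.
Stream A: 25, 36, 49, 64 — perfect squares starting at 5².
Stream B: -8, -24, -72, -216 — a geometric progression (common ratio 3).
Term 9 comes from stream A (its 5th entry): 81.

81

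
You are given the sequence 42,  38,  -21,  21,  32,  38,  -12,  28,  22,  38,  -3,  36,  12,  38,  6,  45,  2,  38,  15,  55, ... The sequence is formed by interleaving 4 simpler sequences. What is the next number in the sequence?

Split by position mod 4: positions 1, 5, 9, … form one track, and each other residue class forms its own.
Track A = 42, 32, 22, 12, 2: subtracting 10 each time.
Track B = 38, 38, 38, 38, 38: always 38.
Track C = -21, -12, -3, 6, 15: linear: a_n = -30 + 9·n.
Track D = 21, 28, 36, 45, 55: triangular numbers n(n+1)/2 for n = 6, 7, ….
Position 21 falls in track A as its term 6, giving -8.

-8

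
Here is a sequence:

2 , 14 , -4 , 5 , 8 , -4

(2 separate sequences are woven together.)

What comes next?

-16

Split by position mod 2 into 2 tracks.
Stream A: 2, -4, 8 — a geometric progression (common ratio -2).
Stream B: 14, 5, -4 — arithmetic, step −9.
Position 7 falls in stream A as its term 4, giving -16.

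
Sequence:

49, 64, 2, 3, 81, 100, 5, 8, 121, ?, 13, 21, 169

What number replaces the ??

Positions follow the repeating pattern AABB; grouping by letter gives 2 tracks.
Track A = 49, 64, 81, 100, 121, ?, 169: consecutive squares n² from n = 7.
Track B = 2, 3, 5, 8, 13, 21: each term equals the sum of the previous two.
Filling track A at index 6 by its rule yields 144.

144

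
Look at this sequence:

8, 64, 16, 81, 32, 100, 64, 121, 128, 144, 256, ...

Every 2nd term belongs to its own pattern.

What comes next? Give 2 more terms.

The terms cycle through 2 interleaved subsequences.
Track A: 8, 16, 32, 64, 128, 256 — powers of 2.
Track B: 64, 81, 100, 121, 144 — consecutive squares n² from n = 8.
Position 12 → track B, term 6 = 169.
The 13th slot belongs to track A; its 7th term is 512.

169, 512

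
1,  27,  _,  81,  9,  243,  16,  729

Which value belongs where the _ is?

4

Taking every 2nd term gives 2 separate tracks.
Stream A is 1, ?, 9, 16, which is perfect squares starting at 1².
Stream B is 27, 81, 243, 729, which is powers of 3.
The gap is stream A's term 2; the rule gives 4.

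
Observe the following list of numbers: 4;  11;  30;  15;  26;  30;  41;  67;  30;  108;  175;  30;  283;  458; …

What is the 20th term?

3139

The slot pattern repeats as AAB (period 3), so there are 2 interleaved tracks.
Track A = 4, 11, 15, 26, 41, 67, 108, 175, 283, 458: a Fibonacci-like recurrence a_n = a_{n-1} + a_{n-2}.
Track B = 30, 30, 30, 30: always 30.
Position 20 falls in track A as its term 14, giving 3139.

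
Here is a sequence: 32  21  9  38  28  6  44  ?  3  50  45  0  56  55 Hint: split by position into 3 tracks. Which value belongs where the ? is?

Split by position mod 3: positions 1, 4, 7, … form one track, and each other residue class forms its own.
Track A: 32, 38, 44, 50, 56 (arithmetic with common difference +6).
Track B: 21, 28, ?, 45, 55 (triangular numbers starting at T_6).
Track C: 9, 6, 3, 0 (arithmetic, step −3).
Filling track B at index 3 by its rule yields 36.

36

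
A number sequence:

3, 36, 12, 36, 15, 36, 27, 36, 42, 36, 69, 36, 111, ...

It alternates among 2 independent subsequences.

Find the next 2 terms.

36, 180

Split by position mod 2 into 2 tracks.
Track A: 3, 12, 15, 27, 42, 69, 111 — Fibonacci-style (each term is the sum of the two before it).
Track B: 36, 36, 36, 36, 36, 36 — the constant sequence 36.
Position 14 falls in track B as its term 7, giving 36.
The 15th slot belongs to track A; its 8th term is 180.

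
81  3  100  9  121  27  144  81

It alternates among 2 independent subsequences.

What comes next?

169

Odd-indexed and even-indexed terms follow separate rules.
Stream A: 81, 100, 121, 144. Consecutive squares n² from n = 9.
Stream B: 3, 9, 27, 81. Successive powers of 3.
The 9th slot belongs to stream A; its 5th term is 169.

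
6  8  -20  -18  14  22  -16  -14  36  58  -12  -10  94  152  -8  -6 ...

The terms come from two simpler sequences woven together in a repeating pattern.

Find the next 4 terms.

Positions follow the repeating pattern AABB; grouping by letter gives 2 tracks.
Track A is 6, 8, 14, 22, 36, 58, 94, 152, which is each term equals the sum of the previous two.
Track B is -20, -18, -16, -14, -12, -10, -8, -6, which is linear: a_n = -22 + 2·n.
Term 17 comes from track A (its 9th entry): 246.
The 18th slot belongs to track A; its 10th term is 398.
The 19th slot belongs to track B; its 9th term is -4.
Position 20 falls in track B as its term 10, giving -2.

246, 398, -4, -2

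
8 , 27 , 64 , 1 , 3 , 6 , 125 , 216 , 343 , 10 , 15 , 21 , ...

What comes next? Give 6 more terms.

Positions follow the repeating pattern AAABBB; grouping by letter gives 2 tracks.
Stream A: 8, 27, 64, 125, 216, 343 (consecutive cubes n³ from n = 2).
Stream B: 1, 3, 6, 10, 15, 21 (the triangular numbers T_1, T_2, …).
Term 13 comes from stream A (its 7th entry): 512.
Position 14 → stream A, term 8 = 729.
Position 15 → stream A, term 9 = 1000.
Position 16 falls in stream B as its term 7, giving 28.
Term 17 comes from stream B (its 8th entry): 36.
The 18th slot belongs to stream B; its 9th term is 45.

512, 729, 1000, 28, 36, 45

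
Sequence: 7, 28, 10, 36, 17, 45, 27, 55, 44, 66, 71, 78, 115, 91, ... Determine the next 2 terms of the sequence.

The terms cycle through 2 interleaved subsequences.
Stream A: 7, 10, 17, 27, 44, 71, 115. Fibonacci-style (each term is the sum of the two before it).
Stream B: 28, 36, 45, 55, 66, 78, 91. Triangular numbers n(n+1)/2 for n = 7, 8, ….
Position 15 falls in stream A as its term 8, giving 186.
Position 16 → stream B, term 8 = 105.

186, 105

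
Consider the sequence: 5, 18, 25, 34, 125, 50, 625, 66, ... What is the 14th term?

114

Split by position mod 2 into 2 tracks.
Track A is 5, 25, 125, 625, which is successive powers of 5.
Track B is 18, 34, 50, 66, which is arithmetic with common difference +16.
Position 14 → track B, term 7 = 114.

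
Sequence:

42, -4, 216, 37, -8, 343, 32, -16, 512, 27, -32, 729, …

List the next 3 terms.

Taking every 3rd term gives 3 separate tracks.
Subsequence A: 42, 37, 32, 27 — subtracting 5 each time.
Subsequence B: -4, -8, -16, -32 — geometric, ×2 each step.
Subsequence C: 216, 343, 512, 729 — perfect cubes starting at 6³.
Term 13 comes from subsequence A (its 5th entry): 22.
Position 14 falls in subsequence B as its term 5, giving -64.
Position 15 → subsequence C, term 5 = 1000.

22, -64, 1000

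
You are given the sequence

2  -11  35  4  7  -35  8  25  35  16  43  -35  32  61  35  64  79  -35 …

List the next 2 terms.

Split by position mod 3 into 3 tracks.
Track A: 2, 4, 8, 16, 32, 64 — powers of 2.
Track B: -11, 7, 25, 43, 61, 79 — adding 18 each time.
Track C: 35, -35, 35, -35, 35, -35 — oscillating between 35 and -35.
Term 19 comes from track A (its 7th entry): 128.
Position 20 falls in track B as its term 7, giving 97.

128, 97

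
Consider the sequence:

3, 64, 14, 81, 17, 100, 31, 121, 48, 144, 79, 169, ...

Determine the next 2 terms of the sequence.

Split by position mod 2 into 2 tracks.
Stream A is 3, 14, 17, 31, 48, 79, which is a Fibonacci-like recurrence a_n = a_{n-1} + a_{n-2}.
Stream B is 64, 81, 100, 121, 144, 169, which is perfect squares starting at 8².
The 13th slot belongs to stream A; its 7th term is 127.
Term 14 comes from stream B (its 7th entry): 196.

127, 196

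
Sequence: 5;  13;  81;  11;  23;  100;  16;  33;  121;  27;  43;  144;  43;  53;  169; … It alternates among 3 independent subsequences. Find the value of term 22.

183

The terms cycle through 3 interleaved subsequences.
Stream A = 5, 11, 16, 27, 43: a Fibonacci-like recurrence a_n = a_{n-1} + a_{n-2}.
Stream B = 13, 23, 33, 43, 53: linear: a_n = 3 + 10·n.
Stream C = 81, 100, 121, 144, 169: the squares 9², 10², 11², ….
Position 22 falls in stream A as its term 8, giving 183.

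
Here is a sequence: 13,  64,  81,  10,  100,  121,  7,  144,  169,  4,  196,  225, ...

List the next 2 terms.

1, 256

Positions follow the repeating pattern ABB; grouping by letter gives 2 tracks.
Subsequence A = 13, 10, 7, 4: arithmetic with common difference −3.
Subsequence B = 64, 81, 100, 121, 144, 169, 196, 225: perfect squares starting at 8².
Position 13 falls in subsequence A as its term 5, giving 1.
Position 14 → subsequence B, term 9 = 256.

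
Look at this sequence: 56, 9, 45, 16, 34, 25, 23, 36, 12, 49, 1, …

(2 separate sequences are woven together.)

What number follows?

The terms cycle through 2 interleaved subsequences.
Track A = 56, 45, 34, 23, 12, 1: arithmetic with common difference −11.
Track B = 9, 16, 25, 36, 49: consecutive squares n² from n = 3.
Term 12 comes from track B (its 6th entry): 64.

64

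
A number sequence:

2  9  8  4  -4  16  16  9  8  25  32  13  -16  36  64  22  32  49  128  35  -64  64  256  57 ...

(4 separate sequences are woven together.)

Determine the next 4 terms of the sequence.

The terms cycle through 4 interleaved subsequences.
Track A is 2, -4, 8, -16, 32, -64, which is geometric with ratio -2.
Track B is 9, 16, 25, 36, 49, 64, which is the squares 3², 4², 5², ….
Track C is 8, 16, 32, 64, 128, 256, which is powers 2^3, 2^4, 2^5, ….
Track D is 4, 9, 13, 22, 35, 57, which is each term equals the sum of the previous two.
Position 25 falls in track A as its term 7, giving 128.
Position 26 → track B, term 7 = 81.
Position 27 → track C, term 7 = 512.
The 28th slot belongs to track D; its 7th term is 92.

128, 81, 512, 92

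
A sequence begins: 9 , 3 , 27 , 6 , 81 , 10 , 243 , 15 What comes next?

729

Split by position mod 2 into 2 tracks.
Track A = 9, 27, 81, 243: powers 3^2, 3^3, 3^4, ….
Track B = 3, 6, 10, 15: triangular numbers starting at T_2.
Position 9 falls in track A as its term 5, giving 729.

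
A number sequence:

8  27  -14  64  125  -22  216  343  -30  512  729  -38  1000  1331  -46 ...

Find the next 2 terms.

1728, 2197

Positions follow the repeating pattern AAB; grouping by letter gives 2 tracks.
Stream A is 8, 27, 64, 125, 216, 343, 512, 729, 1000, 1331, which is consecutive cubes n³ from n = 2.
Stream B is -14, -22, -30, -38, -46, which is arithmetic with common difference −8.
Position 16 → stream A, term 11 = 1728.
Position 17 → stream A, term 12 = 2197.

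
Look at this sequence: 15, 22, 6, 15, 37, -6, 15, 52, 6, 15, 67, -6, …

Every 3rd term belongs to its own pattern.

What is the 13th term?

15

Read the sequence 3 terms at a time; column i is its own pattern.
Track A = 15, 15, 15, 15: constant 15.
Track B = 22, 37, 52, 67: arithmetic with common difference +15.
Track C = 6, -6, 6, -6: oscillating between 6 and -6.
Position 13 falls in track A as its term 5, giving 15.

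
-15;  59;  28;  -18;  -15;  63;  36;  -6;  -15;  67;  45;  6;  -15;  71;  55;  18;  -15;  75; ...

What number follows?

66

Split by position mod 4 into 4 tracks.
Track A = -15, -15, -15, -15, -15: constant -15.
Track B = 59, 63, 67, 71, 75: arithmetic, step +4.
Track C = 28, 36, 45, 55: triangular numbers starting at T_7.
Track D = -18, -6, 6, 18: linear: a_n = -30 + 12·n.
Position 19 → track C, term 5 = 66.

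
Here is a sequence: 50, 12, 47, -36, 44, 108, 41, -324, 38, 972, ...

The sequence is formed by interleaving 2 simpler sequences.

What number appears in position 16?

-26244

Split by position mod 2 into 2 tracks.
Track A: 50, 47, 44, 41, 38 — arithmetic, step −3.
Track B: 12, -36, 108, -324, 972 — geometric, ×-3 each step.
Position 16 falls in track B as its term 8, giving -26244.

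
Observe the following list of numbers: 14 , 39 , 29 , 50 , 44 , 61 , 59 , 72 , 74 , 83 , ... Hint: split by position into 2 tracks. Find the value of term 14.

The terms cycle through 2 interleaved subsequences.
Stream A: 14, 29, 44, 59, 74. Arithmetic with common difference +15.
Stream B: 39, 50, 61, 72, 83. Adding 11 each time.
The 14th slot belongs to stream B; its 7th term is 105.

105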